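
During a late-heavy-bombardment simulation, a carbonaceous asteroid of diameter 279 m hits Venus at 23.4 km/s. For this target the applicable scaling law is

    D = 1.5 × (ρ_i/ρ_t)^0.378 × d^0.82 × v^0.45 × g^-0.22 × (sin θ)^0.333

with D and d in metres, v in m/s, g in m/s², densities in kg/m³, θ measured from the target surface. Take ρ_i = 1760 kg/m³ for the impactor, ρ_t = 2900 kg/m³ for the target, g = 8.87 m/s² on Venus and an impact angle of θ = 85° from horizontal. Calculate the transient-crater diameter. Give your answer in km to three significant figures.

In SI units: v = 23400 m/s.
(ρ_i/ρ_t)^0.378 = (1760/2900)^0.378 = 0.8280
d^0.82 = 279^0.82 = 101.3
v^0.45 = 23400^0.45 = 92.50
g^-0.22 = 8.87^-0.22 = 0.6187
(sin 85°)^0.333 = 0.9962^0.333 = 0.9987
D = 1.5 × 0.8280 × 101.3 × 92.50 × 0.6187 × 0.9987 = 7191 m
   = 7.191 km

D ≈ 7.19 km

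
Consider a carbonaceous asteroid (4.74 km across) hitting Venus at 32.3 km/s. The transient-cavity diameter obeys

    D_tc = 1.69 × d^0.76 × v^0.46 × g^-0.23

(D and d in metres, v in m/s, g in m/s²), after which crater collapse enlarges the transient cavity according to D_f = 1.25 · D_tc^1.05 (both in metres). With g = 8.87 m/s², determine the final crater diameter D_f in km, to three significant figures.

D_f ≈ 165 km

In SI: d = 4740 m, v = 32300 m/s.
d^0.76 = 4740^0.76 = 621.7
v^0.46 = 32300^0.46 = 118.6
g^-0.23 = 8.87^-0.23 = 0.6053
D_tc = 1.69 × 621.7 × 118.6 × 0.6053 = 75430 m
D_f = 1.25 × (75430)^1.05 = 1.653 × 10^5 m
     = 165.3 km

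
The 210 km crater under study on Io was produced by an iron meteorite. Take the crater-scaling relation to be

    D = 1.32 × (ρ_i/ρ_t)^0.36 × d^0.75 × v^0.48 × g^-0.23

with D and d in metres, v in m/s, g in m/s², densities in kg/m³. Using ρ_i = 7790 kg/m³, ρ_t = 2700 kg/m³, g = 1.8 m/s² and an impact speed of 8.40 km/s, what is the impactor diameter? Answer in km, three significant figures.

d ≈ 19.1 km

Rearranging for d: d = [D / (1.32 · (7790/2700)^0.36 · 8400^0.48 · 1.8^-0.23)]^(1/0.75).
D = 210000 m.
(7790/2700)^0.36 = 1.464
8400^0.48 = 76.50
1.8^-0.23 = 0.8735
Denominator = 1.32 × 1.464 × 76.50 × 0.8735 = 129.1
D / 129.1 = 210000 / 129.1 = 1627
d = 1627^(1/0.75) = 1627^1.3333 = 19131 m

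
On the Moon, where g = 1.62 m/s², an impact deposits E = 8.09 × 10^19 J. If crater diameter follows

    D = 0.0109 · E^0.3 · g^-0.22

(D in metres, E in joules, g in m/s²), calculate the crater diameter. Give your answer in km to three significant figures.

E^0.3 = (8.09 × 10^19)^0.3 = 9.384 × 10^5
g^-0.22 = 1.62^-0.22 = 0.8993
D = 0.0109 × 9.384 × 10^5 × 0.8993 = 9199 m
   = 9.199 km

D ≈ 9.20 km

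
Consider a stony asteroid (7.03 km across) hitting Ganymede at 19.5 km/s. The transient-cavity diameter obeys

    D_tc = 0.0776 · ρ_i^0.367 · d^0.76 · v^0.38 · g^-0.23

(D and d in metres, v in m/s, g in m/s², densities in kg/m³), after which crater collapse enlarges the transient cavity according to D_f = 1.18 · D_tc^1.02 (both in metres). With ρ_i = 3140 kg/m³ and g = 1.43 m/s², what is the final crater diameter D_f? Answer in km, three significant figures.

In SI: d = 7030 m, v = 19500 m/s.
ρ_i^0.367 = 3140^0.367 = 19.20
d^0.76 = 7030^0.76 = 838.9
v^0.38 = 19500^0.38 = 42.68
g^-0.23 = 1.43^-0.23 = 0.9210
D_tc = 0.0776 × 19.20 × 838.9 × 42.68 × 0.9210 = 49130 m
D_f = 1.18 × (49130)^1.02 = 71954 m
     = 71.95 km

D_f ≈ 72.0 km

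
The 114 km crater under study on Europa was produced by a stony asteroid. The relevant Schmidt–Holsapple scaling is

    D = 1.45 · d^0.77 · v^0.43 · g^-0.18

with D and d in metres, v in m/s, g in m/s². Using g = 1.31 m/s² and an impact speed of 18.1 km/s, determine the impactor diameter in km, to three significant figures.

d ≈ 10.2 km

Rearranging for d: d = [D / (1.45 · 18100^0.43 · 1.31^-0.18)]^(1/0.77).
D = 114000 m.
18100^0.43 = 67.73
1.31^-0.18 = 0.9526
Denominator = 1.45 × 67.73 × 0.9526 = 93.55
D / 93.55 = 114000 / 93.55 = 1219
d = 1219^(1/0.77) = 1219^1.2987 = 10181 m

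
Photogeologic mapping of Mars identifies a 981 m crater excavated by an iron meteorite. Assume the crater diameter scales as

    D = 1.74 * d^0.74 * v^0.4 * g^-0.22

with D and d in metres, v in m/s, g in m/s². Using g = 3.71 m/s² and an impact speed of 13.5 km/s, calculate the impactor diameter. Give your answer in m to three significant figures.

d ≈ 45.1 m

Rearranging for d: d = [D / (1.74 · 13500^0.4 · 3.71^-0.22)]^(1/0.74).
13500^0.4 = 44.89
3.71^-0.22 = 0.7494
Denominator = 1.74 × 44.89 × 0.7494 = 58.53
D / 58.53 = 981 / 58.53 = 16.76
d = 16.76^(1/0.74) = 16.76^1.3514 = 45.13 m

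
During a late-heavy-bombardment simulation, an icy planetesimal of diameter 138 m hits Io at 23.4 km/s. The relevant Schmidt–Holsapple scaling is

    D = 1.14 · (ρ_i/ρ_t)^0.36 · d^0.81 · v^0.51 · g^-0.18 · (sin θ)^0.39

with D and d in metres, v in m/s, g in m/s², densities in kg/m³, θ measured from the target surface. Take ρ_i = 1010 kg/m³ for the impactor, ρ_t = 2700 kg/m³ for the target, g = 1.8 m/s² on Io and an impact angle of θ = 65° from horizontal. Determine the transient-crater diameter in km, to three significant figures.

D ≈ 6.34 km

In SI units: v = 23400 m/s.
(ρ_i/ρ_t)^0.36 = (1010/2700)^0.36 = 0.7019
d^0.81 = 138^0.81 = 54.11
v^0.51 = 23400^0.51 = 169.2
g^-0.18 = 1.8^-0.18 = 0.8996
(sin 65°)^0.39 = 0.9063^0.39 = 0.9624
D = 1.14 × 0.7019 × 54.11 × 169.2 × 0.8996 × 0.9624 = 6343 m
   = 6.343 km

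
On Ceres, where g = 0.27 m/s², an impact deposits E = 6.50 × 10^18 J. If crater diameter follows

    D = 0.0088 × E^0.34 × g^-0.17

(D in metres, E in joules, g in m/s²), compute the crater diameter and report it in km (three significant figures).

E^0.34 = (6.50 × 10^18)^0.34 = 2.491 × 10^6
g^-0.17 = 0.27^-0.17 = 1.249
D = 0.0088 × 2.491 × 10^6 × 1.249 = 27379 m
   = 27.38 km

D ≈ 27.4 km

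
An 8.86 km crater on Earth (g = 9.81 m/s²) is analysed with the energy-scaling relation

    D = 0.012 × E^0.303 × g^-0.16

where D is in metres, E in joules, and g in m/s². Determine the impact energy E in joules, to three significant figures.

E ≈ 7.78 × 10^19 J

Rearranging: E = [D / (0.012 · g^-0.16)]^(1/0.303).
D = 8860 m.
g^-0.16 = 9.81^-0.16 = 0.6940
D / (0.012 × 0.6940) = 8860 / (8.328 × 10^-3) = 1.064 × 10^6
E = (1.064 × 10^6)^3.3003 = 7.775 × 10^19 J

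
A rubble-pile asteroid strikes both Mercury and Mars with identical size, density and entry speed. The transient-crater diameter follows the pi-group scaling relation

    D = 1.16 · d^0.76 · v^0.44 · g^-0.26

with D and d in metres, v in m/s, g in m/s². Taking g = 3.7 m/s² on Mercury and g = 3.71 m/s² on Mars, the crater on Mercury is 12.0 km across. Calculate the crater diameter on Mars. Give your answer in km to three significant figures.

All impactor-dependent factors cancel in the ratio, leaving D_Mars/D_Mercury = (g_Mars/g_Mercury)^-0.26.
(3.71/3.7)^-0.26 = 1.003^-0.26 = 0.9992
D_Mars = 0.9992 × 12.0 km = 12.0 km

D ≈ 12.0 km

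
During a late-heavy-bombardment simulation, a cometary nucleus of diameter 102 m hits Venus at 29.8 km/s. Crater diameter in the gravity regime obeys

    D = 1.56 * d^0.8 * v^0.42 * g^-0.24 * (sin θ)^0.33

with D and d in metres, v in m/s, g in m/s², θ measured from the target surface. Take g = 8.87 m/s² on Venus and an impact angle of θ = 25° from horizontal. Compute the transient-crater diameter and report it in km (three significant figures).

D ≈ 2.13 km

In SI units: v = 29800 m/s.
d^0.8 = 102^0.8 = 40.45
v^0.42 = 29800^0.42 = 75.71
g^-0.24 = 8.87^-0.24 = 0.5922
(sin 25°)^0.33 = 0.4226^0.33 = 0.7526
D = 1.56 × 40.45 × 75.71 × 0.5922 × 0.7526 = 2129 m
   = 2.129 km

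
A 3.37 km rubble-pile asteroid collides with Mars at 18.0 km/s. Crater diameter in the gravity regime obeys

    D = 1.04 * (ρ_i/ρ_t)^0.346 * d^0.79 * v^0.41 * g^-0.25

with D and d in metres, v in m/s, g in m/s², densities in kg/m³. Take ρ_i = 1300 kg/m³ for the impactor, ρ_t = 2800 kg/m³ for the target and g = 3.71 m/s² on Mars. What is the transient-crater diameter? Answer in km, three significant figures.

D ≈ 19.5 km

In SI units: d = 3370 m, v = 18000 m/s.
(ρ_i/ρ_t)^0.346 = (1300/2800)^0.346 = 0.7668
d^0.79 = 3370^0.79 = 612.1
v^0.41 = 18000^0.41 = 55.55
g^-0.25 = 3.71^-0.25 = 0.7205
D = 1.04 × 0.7668 × 612.1 × 55.55 × 0.7205 = 19537 m
   = 19.54 km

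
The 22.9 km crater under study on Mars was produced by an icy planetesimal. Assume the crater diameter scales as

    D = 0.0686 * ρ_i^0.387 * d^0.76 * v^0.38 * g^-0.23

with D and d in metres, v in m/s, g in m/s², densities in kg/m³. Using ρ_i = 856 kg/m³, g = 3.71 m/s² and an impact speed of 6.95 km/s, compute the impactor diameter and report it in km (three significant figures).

d ≈ 10.6 km

Rearranging for d: d = [D / (0.0686 · 856^0.387 · 6950^0.38 · 3.71^-0.23)]^(1/0.76).
D = 22900 m.
856^0.387 = 13.64
6950^0.38 = 28.84
3.71^-0.23 = 0.7397
Denominator = 0.0686 × 13.64 × 28.84 × 0.7397 = 19.96
D / 19.96 = 22900 / 19.96 = 1147
d = 1147^(1/0.76) = 1147^1.3158 = 10611 m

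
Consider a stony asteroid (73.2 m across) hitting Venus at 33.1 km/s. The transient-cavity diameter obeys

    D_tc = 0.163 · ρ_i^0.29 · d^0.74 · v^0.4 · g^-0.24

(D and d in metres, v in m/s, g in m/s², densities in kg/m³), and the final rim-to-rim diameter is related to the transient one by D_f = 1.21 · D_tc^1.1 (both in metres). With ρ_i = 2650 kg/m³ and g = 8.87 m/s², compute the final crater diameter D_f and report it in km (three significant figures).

v = 33100 m/s.
ρ_i^0.29 = 2650^0.29 = 9.834
d^0.74 = 73.2^0.74 = 23.97
v^0.4 = 33100^0.4 = 64.26
g^-0.24 = 8.87^-0.24 = 0.5922
D_tc = 0.163 × 9.834 × 23.97 × 64.26 × 0.5922 = 1462 m
D_f = 1.21 × (1462)^1.1 = 3666 m
     = 3.666 km

D_f ≈ 3.67 km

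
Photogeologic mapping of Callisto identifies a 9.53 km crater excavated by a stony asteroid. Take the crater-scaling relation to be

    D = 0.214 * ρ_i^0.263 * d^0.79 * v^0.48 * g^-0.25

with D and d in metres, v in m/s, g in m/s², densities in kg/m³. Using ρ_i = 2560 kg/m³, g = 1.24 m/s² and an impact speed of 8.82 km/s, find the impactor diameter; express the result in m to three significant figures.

d ≈ 241 m

Rearranging for d: d = [D / (0.214 · 2560^0.263 · 8820^0.48 · 1.24^-0.25)]^(1/0.79).
D = 9530 m.
2560^0.263 = 7.877
8820^0.48 = 78.31
1.24^-0.25 = 0.9476
Denominator = 0.214 × 7.877 × 78.31 × 0.9476 = 125.1
D / 125.1 = 9530 / 125.1 = 76.18
d = 76.18^(1/0.79) = 76.18^1.2658 = 241.0 m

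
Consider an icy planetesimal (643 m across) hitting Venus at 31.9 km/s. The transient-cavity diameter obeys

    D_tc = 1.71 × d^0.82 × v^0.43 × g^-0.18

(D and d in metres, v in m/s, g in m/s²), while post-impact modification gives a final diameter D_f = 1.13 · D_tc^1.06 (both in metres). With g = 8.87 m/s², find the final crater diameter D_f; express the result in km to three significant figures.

v = 31900 m/s.
d^0.82 = 643^0.82 = 200.8
v^0.43 = 31900^0.43 = 86.42
g^-0.18 = 8.87^-0.18 = 0.6751
D_tc = 1.71 × 200.8 × 86.42 × 0.6751 = 20030 m
D_f = 1.13 × (20030)^1.06 = 41007 m
     = 41.01 km

D_f ≈ 41.0 km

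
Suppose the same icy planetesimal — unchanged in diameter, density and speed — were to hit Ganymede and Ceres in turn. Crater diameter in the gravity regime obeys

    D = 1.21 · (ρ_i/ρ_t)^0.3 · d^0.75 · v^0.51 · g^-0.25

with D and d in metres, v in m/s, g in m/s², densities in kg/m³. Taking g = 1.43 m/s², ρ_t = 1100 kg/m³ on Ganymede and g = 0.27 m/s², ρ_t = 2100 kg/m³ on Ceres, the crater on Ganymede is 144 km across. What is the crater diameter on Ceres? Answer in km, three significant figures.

D ≈ 180 km

The impactor-only factors (d, v, ρ_i) cancel in the ratio, leaving D_Ceres/D_Ganymede = (g_Ceres/g_Ganymede)^-0.25 · (ρ_t,Ganymede/ρ_t,Ceres)^0.3.
(0.27/1.43)^-0.25 = 0.1888^-0.25 = 1.517
(1100/2100)^0.3 = 0.5238^0.3 = 0.8237
Ratio = 1.517 × 0.8237 = 1.250
D_Ceres = 1.250 × 144 km = 180 km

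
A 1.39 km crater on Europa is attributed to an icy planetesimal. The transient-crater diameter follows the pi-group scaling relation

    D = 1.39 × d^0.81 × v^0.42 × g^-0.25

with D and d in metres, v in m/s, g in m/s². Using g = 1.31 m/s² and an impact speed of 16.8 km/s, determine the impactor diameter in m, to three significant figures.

Rearranging for d: d = [D / (1.39 · 16800^0.42 · 1.31^-0.25)]^(1/0.81).
D = 1390 m.
16800^0.42 = 59.52
1.31^-0.25 = 0.9347
Denominator = 1.39 × 59.52 × 0.9347 = 77.33
D / 77.33 = 1390 / 77.33 = 17.97
d = 17.97^(1/0.81) = 17.97^1.2346 = 35.39 m

d ≈ 35.4 m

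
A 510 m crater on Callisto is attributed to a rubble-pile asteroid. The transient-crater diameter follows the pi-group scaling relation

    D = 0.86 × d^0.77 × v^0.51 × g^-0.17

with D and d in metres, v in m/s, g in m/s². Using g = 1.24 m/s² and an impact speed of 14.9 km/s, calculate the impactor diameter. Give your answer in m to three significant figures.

d ≈ 7.21 m

Rearranging for d: d = [D / (0.86 · 14900^0.51 · 1.24^-0.17)]^(1/0.77).
14900^0.51 = 134.4
1.24^-0.17 = 0.9641
Denominator = 0.86 × 134.4 × 0.9641 = 111.4
D / 111.4 = 510 / 111.4 = 4.578
d = 4.578^(1/0.77) = 4.578^1.2987 = 7.211 m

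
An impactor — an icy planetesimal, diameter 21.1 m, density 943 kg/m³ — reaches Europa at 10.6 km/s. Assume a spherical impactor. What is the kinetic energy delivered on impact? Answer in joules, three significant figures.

v = 10600 m/s.
Mass m = (π/6) ρ d³ = (π/6) × 943 × (21.1)³ = 4.638 × 10^6 kg
E = ½ m v² = 0.5 × 4.638 × 10^6 × (10600)² = 2.606 × 10^14 J

E ≈ 2.61 × 10^14 J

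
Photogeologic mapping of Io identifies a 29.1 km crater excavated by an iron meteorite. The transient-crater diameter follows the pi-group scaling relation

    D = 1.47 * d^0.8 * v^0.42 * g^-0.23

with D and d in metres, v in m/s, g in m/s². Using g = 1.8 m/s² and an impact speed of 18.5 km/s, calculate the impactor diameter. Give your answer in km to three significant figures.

d ≈ 1.60 km

Rearranging for d: d = [D / (1.47 · 18500^0.42 · 1.8^-0.23)]^(1/0.8).
D = 29100 m.
18500^0.42 = 61.97
1.8^-0.23 = 0.8735
Denominator = 1.47 × 61.97 × 0.8735 = 79.57
D / 79.57 = 29100 / 79.57 = 365.7
d = 365.7^(1/0.8) = 365.7^1.25 = 1599 m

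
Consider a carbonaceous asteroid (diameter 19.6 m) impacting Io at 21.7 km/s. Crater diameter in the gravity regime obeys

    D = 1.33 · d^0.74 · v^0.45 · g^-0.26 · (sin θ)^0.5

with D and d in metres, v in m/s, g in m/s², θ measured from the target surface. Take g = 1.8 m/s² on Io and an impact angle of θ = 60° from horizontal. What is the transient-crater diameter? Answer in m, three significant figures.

In SI units: v = 21700 m/s.
d^0.74 = 19.6^0.74 = 9.042
v^0.45 = 21700^0.45 = 89.41
g^-0.26 = 1.8^-0.26 = 0.8583
(sin 60°)^0.5 = 0.8660^0.5 = 0.9306
D = 1.33 × 9.042 × 89.41 × 0.8583 × 0.9306 = 858.8 m

D ≈ 859 m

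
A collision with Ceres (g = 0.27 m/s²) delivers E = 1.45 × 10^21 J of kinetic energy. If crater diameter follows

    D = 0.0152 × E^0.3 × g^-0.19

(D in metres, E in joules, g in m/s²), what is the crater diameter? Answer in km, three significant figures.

D ≈ 43.5 km

E^0.3 = (1.45 × 10^21)^0.3 = 2.231 × 10^6
g^-0.19 = 0.27^-0.19 = 1.282
D = 0.0152 × 2.231 × 10^6 × 1.282 = 43474 m
   = 43.47 km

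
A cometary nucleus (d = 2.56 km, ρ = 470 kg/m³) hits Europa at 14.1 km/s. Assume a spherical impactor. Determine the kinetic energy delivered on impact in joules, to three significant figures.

d = 2560 m; v = 14100 m/s.
Mass m = (π/6) ρ d³ = (π/6) × 470 × (2560)³ = 4.129 × 10^12 kg
E = ½ m v² = 0.5 × 4.129 × 10^12 × (14100)² = 4.104 × 10^20 J

E ≈ 4.10 × 10^20 J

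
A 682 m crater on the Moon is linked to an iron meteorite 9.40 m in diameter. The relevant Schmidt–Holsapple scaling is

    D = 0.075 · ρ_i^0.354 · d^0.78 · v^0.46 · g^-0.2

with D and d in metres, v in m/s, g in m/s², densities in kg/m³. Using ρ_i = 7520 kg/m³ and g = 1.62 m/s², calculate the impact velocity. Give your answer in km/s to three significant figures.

v ≈ 11.6 km/s

Rearranging for v: v = [D / (0.075 · 7520^0.354 · 9.4^0.78 · 1.62^-0.2)]^(1/0.46).
7520^0.354 = 23.56
9.4^0.78 = 5.742
1.62^-0.2 = 0.9080
Denominator = 0.075 × 23.56 × 5.742 × 0.9080 = 9.213
D / 9.213 = 682 / 9.213 = 74.03
v = 74.03^(1/0.46) = 74.03^2.1739 = 11585 m/s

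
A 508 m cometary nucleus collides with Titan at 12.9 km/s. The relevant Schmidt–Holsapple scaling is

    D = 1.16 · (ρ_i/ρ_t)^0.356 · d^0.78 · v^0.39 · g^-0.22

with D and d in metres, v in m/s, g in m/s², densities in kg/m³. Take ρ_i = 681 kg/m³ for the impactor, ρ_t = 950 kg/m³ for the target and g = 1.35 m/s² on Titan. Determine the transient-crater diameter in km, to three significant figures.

D ≈ 4.99 km

In SI units: v = 12900 m/s.
(ρ_i/ρ_t)^0.356 = (681/950)^0.356 = 0.8882
d^0.78 = 508^0.78 = 129.0
v^0.39 = 12900^0.39 = 40.10
g^-0.22 = 1.35^-0.22 = 0.9361
D = 1.16 × 0.8882 × 129.0 × 40.10 × 0.9361 = 4989 m
   = 4.989 km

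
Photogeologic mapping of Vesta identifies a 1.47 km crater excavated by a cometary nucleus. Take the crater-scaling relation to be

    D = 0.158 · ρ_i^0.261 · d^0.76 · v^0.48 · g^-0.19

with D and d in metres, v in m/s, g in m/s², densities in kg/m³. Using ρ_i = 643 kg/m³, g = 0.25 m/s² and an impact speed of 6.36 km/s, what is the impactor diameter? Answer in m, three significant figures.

d ≈ 50.7 m

Rearranging for d: d = [D / (0.158 · 643^0.261 · 6360^0.48 · 0.25^-0.19)]^(1/0.76).
D = 1470 m.
643^0.261 = 5.407
6360^0.48 = 66.94
0.25^-0.19 = 1.301
Denominator = 0.158 × 5.407 × 66.94 × 1.301 = 74.40
D / 74.40 = 1470 / 74.40 = 19.76
d = 19.76^(1/0.76) = 19.76^1.3158 = 50.70 m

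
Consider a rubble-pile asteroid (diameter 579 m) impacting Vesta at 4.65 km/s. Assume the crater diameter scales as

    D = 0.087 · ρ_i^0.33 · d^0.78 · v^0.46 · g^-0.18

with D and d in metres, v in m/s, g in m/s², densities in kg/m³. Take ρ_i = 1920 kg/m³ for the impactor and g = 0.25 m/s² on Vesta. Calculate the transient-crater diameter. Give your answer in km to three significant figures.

D ≈ 9.40 km

In SI units: v = 4650 m/s.
ρ_i^0.33 = 1920^0.33 = 12.12
d^0.78 = 579^0.78 = 142.9
v^0.46 = 4650^0.46 = 48.64
g^-0.18 = 0.25^-0.18 = 1.283
D = 0.087 × 12.12 × 142.9 × 48.64 × 1.283 = 9403 m
   = 9.403 km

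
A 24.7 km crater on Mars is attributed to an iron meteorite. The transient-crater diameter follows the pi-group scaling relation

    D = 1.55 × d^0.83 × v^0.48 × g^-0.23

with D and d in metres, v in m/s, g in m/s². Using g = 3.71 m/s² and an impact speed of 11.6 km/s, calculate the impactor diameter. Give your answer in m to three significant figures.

d ≈ 742 m

Rearranging for d: d = [D / (1.55 · 11600^0.48 · 3.71^-0.23)]^(1/0.83).
D = 24700 m.
11600^0.48 = 89.32
3.71^-0.23 = 0.7397
Denominator = 1.55 × 89.32 × 0.7397 = 102.4
D / 102.4 = 24700 / 102.4 = 241.2
d = 241.2^(1/0.83) = 241.2^1.2048 = 741.8 m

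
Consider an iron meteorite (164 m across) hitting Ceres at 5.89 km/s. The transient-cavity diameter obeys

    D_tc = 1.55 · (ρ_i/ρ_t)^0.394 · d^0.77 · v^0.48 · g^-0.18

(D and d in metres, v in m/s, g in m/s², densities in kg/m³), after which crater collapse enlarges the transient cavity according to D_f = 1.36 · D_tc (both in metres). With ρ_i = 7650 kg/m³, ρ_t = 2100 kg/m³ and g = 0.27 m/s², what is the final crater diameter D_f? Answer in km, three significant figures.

D_f ≈ 14.5 km

v = 5890 m/s.
(ρ_i/ρ_t)^0.394 = (7650/2100)^0.394 = 1.664
d^0.77 = 164^0.77 = 50.75
v^0.48 = 5890^0.48 = 64.51
g^-0.18 = 0.27^-0.18 = 1.266
D_tc = 1.55 × 1.664 × 50.75 × 64.51 × 1.266 = 10690 m
D_f = 1.36 × 10690 = 14538 m
     = 14.54 km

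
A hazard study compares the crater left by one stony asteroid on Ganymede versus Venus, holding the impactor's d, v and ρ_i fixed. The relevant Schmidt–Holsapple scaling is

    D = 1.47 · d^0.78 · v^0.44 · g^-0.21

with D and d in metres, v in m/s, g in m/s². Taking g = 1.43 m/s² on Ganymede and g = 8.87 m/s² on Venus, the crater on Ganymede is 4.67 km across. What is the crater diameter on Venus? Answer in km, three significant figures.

All impactor-dependent factors cancel in the ratio, leaving D_Venus/D_Ganymede = (g_Venus/g_Ganymede)^-0.21.
(8.87/1.43)^-0.21 = 6.203^-0.21 = 0.6816
D_Venus = 0.6816 × 4.67 km = 3.18 km

D ≈ 3.18 km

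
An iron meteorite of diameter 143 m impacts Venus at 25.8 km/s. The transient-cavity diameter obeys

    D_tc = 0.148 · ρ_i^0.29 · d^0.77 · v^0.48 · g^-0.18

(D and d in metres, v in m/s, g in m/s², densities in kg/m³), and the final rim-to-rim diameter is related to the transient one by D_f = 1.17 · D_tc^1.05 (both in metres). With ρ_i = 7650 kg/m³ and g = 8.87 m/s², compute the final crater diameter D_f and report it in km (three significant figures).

D_f ≈ 14.7 km

v = 25800 m/s.
ρ_i^0.29 = 7650^0.29 = 13.37
d^0.77 = 143^0.77 = 45.67
v^0.48 = 25800^0.48 = 131.1
g^-0.18 = 8.87^-0.18 = 0.6751
D_tc = 0.148 × 13.37 × 45.67 × 131.1 × 0.6751 = 7998 m
D_f = 1.17 × (7998)^1.05 = 14666 m
     = 14.67 km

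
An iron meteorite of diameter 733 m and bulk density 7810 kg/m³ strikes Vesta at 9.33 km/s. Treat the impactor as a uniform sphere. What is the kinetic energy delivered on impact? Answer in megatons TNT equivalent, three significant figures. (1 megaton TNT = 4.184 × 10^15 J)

E ≈ 16800 Mt TNT

v = 9330 m/s.
Mass m = (π/6) ρ d³ = (π/6) × 7810 × (733)³ = 1.611 × 10^12 kg
E = ½ m v² = 0.5 × 1.611 × 10^12 × (9330)² = 7.012 × 10^19 J
   = 7.012 × 10^19 / 4.184×10^15 = 16759 Mt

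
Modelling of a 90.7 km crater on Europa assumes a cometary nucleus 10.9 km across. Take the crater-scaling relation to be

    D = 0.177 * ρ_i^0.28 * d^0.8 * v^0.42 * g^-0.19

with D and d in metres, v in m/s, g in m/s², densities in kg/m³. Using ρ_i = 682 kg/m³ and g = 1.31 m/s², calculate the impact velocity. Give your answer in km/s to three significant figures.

v ≈ 11.7 km/s

Rearranging for v: v = [D / (0.177 · 682^0.28 · 10900^0.8 · 1.31^-0.19)]^(1/0.42).
D = 90700 m.
682^0.28 = 6.215
10900^0.8 = 1698
1.31^-0.19 = 0.9500
Denominator = 0.177 × 6.215 × 1698 × 0.9500 = 1774
D / 1774 = 90700 / 1774 = 51.13
v = 51.13^(1/0.42) = 51.13^2.381 = 11705 m/s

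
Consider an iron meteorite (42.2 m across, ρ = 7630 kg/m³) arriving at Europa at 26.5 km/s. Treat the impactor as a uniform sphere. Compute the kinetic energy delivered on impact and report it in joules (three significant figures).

v = 26500 m/s.
Mass m = (π/6) ρ d³ = (π/6) × 7630 × (42.2)³ = 3.002 × 10^8 kg
E = ½ m v² = 0.5 × 3.002 × 10^8 × (26500)² = 1.054 × 10^17 J

E ≈ 1.05 × 10^17 J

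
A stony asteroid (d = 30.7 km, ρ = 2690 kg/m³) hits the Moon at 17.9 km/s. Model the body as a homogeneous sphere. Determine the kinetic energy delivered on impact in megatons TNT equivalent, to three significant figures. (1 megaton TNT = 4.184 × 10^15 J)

d = 30700 m; v = 17900 m/s.
Mass m = (π/6) ρ d³ = (π/6) × 2690 × (30700)³ = 4.075 × 10^16 kg
E = ½ m v² = 0.5 × 4.075 × 10^16 × (17900)² = 6.528 × 10^24 J
   = 6.528 × 10^24 / 4.184×10^15 = 1.560 × 10^9 Mt

E ≈ 1.56 × 10^9 Mt TNT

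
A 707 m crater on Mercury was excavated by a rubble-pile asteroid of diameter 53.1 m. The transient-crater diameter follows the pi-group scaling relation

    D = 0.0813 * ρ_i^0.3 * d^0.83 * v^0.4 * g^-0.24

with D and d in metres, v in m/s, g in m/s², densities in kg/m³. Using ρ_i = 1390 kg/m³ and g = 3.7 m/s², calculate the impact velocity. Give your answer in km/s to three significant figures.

Rearranging for v: v = [D / (0.0813 · 1390^0.3 · 53.1^0.83 · 3.7^-0.24)]^(1/0.4).
1390^0.3 = 8.768
53.1^0.83 = 27.03
3.7^-0.24 = 0.7305
Denominator = 0.0813 × 8.768 × 27.03 × 0.7305 = 14.08
D / 14.08 = 707 / 14.08 = 50.21
v = 50.21^(1/0.4) = 50.21^2.5 = 17864 m/s

v ≈ 17.9 km/s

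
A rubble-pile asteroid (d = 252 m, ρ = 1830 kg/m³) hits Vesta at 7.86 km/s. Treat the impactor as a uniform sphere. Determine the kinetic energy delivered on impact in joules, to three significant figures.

v = 7860 m/s.
Mass m = (π/6) ρ d³ = (π/6) × 1830 × (252)³ = 1.533 × 10^10 kg
E = ½ m v² = 0.5 × 1.533 × 10^10 × (7860)² = 4.735 × 10^17 J

E ≈ 4.74 × 10^17 J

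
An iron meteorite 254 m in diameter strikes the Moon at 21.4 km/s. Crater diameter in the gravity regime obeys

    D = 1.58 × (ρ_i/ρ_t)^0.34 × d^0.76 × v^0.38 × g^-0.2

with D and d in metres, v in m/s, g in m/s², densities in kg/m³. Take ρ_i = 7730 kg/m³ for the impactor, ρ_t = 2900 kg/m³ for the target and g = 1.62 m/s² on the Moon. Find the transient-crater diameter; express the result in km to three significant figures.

In SI units: v = 21400 m/s.
(ρ_i/ρ_t)^0.34 = (7730/2900)^0.34 = 1.396
d^0.76 = 254^0.76 = 67.25
v^0.38 = 21400^0.38 = 44.21
g^-0.2 = 1.62^-0.2 = 0.9080
D = 1.58 × 1.396 × 67.25 × 44.21 × 0.9080 = 5954 m
   = 5.954 km

D ≈ 5.95 km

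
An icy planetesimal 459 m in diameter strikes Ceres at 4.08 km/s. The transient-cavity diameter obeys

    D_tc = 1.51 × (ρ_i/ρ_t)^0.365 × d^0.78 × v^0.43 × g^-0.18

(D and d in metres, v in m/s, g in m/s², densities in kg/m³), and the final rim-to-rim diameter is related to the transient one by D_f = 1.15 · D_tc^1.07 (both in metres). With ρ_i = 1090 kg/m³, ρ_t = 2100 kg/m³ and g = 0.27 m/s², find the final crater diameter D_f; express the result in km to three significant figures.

D_f ≈ 13.6 km

v = 4080 m/s.
(ρ_i/ρ_t)^0.365 = (1090/2100)^0.365 = 0.7871
d^0.78 = 459^0.78 = 119.2
v^0.43 = 4080^0.43 = 35.69
g^-0.18 = 0.27^-0.18 = 1.266
D_tc = 1.51 × 0.7871 × 119.2 × 35.69 × 1.266 = 6401 m
D_f = 1.15 × (6401)^1.07 = 13595 m
     = 13.60 km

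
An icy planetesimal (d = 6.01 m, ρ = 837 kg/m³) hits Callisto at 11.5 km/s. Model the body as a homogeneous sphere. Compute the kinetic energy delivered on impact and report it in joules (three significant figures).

E ≈ 6.29 × 10^12 J

v = 11500 m/s.
Mass m = (π/6) ρ d³ = (π/6) × 837 × (6.01)³ = 9.514 × 10^4 kg
E = ½ m v² = 0.5 × 9.514 × 10^4 × (11500)² = 6.291 × 10^12 J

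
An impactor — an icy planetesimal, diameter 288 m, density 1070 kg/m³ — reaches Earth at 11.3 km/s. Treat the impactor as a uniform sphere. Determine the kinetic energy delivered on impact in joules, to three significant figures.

E ≈ 8.54 × 10^17 J

v = 11300 m/s.
Mass m = (π/6) ρ d³ = (π/6) × 1070 × (288)³ = 1.338 × 10^10 kg
E = ½ m v² = 0.5 × 1.338 × 10^10 × (11300)² = 8.542 × 10^17 J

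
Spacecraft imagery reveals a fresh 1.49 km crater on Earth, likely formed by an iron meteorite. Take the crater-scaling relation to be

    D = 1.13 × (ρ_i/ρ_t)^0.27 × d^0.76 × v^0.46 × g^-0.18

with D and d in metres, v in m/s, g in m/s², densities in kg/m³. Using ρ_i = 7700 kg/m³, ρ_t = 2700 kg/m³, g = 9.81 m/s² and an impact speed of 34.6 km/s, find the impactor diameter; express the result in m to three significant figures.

Rearranging for d: d = [D / (1.13 · (7700/2700)^0.27 · 34600^0.46 · 9.81^-0.18)]^(1/0.76).
D = 1490 m.
(7700/2700)^0.27 = 1.327
34600^0.46 = 122.5
9.81^-0.18 = 0.6630
Denominator = 1.13 × 1.327 × 122.5 × 0.6630 = 121.8
D / 121.8 = 1490 / 121.8 = 12.23
d = 12.23^(1/0.76) = 12.23^1.3158 = 26.97 m

d ≈ 27.0 m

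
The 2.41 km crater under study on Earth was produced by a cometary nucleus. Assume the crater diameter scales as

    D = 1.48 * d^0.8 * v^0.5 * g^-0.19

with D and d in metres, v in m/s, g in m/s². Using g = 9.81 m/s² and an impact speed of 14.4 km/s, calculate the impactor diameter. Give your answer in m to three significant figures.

d ≈ 44.8 m

Rearranging for d: d = [D / (1.48 · 14400^0.5 · 9.81^-0.19)]^(1/0.8).
D = 2410 m.
14400^0.5 = 120.0
9.81^-0.19 = 0.6480
Denominator = 1.48 × 120.0 × 0.6480 = 115.1
D / 115.1 = 2410 / 115.1 = 20.94
d = 20.94^(1/0.8) = 20.94^1.25 = 44.79 m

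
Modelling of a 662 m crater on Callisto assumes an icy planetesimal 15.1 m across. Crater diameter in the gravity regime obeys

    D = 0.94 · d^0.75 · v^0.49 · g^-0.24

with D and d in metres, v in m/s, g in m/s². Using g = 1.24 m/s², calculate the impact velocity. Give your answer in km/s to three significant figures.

Rearranging for v: v = [D / (0.94 · 15.1^0.75 · 1.24^-0.24)]^(1/0.49).
15.1^0.75 = 7.660
1.24^-0.24 = 0.9497
Denominator = 0.94 × 7.660 × 0.9497 = 6.838
D / 6.838 = 662 / 6.838 = 96.81
v = 96.81^(1/0.49) = 96.81^2.0408 = 11294 m/s

v ≈ 11.3 km/s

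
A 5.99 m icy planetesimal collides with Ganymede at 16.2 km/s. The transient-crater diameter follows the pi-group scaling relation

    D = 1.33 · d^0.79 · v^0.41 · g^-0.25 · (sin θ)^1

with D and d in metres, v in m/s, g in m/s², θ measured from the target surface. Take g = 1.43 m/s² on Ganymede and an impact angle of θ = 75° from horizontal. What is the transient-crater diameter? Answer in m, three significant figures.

D ≈ 257 m

In SI units: v = 16200 m/s.
d^0.79 = 5.99^0.79 = 4.113
v^0.41 = 16200^0.41 = 53.20
g^-0.25 = 1.43^-0.25 = 0.9145
(sin 75°)^1 = 0.9659^1 = 0.9659
D = 1.33 × 4.113 × 53.20 × 0.9145 × 0.9659 = 257.1 m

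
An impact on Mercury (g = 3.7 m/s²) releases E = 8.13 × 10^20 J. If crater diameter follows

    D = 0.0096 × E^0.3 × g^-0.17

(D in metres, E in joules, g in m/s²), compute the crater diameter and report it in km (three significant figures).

E^0.3 = (8.13 × 10^20)^0.3 = 1.875 × 10^6
g^-0.17 = 3.7^-0.17 = 0.8006
D = 0.0096 × 1.875 × 10^6 × 0.8006 = 14411 m
   = 14.41 km

D ≈ 14.4 km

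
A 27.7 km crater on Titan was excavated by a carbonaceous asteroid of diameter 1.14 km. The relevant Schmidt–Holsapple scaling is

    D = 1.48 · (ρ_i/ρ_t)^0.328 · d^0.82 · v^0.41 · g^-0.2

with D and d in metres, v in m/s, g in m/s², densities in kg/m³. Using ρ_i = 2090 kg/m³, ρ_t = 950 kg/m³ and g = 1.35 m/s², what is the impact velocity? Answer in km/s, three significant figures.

v ≈ 12.5 km/s

Rearranging for v: v = [D / (1.48 · (2090/950)^0.328 · 1140^0.82 · 1.35^-0.2)]^(1/0.41).
D = 27700 m.
(2090/950)^0.328 = 1.295
1140^0.82 = 321.1
1.35^-0.2 = 0.9417
Denominator = 1.48 × 1.295 × 321.1 × 0.9417 = 579.5
D / 579.5 = 27700 / 579.5 = 47.80
v = 47.80^(1/0.41) = 47.80^2.439 = 12477 m/s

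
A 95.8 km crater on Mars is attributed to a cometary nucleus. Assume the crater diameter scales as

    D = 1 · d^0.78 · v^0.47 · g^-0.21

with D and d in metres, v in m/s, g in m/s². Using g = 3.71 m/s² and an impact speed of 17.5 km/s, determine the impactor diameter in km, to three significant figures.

d ≈ 9.62 km

Rearranging for d: d = [D / (1 · 17500^0.47 · 3.71^-0.21)]^(1/0.78).
D = 95800 m.
17500^0.47 = 98.68
3.71^-0.21 = 0.7593
Denominator = 1 × 98.68 × 0.7593 = 74.93
D / 74.93 = 95800 / 74.93 = 1279
d = 1279^(1/0.78) = 1279^1.2821 = 9623 m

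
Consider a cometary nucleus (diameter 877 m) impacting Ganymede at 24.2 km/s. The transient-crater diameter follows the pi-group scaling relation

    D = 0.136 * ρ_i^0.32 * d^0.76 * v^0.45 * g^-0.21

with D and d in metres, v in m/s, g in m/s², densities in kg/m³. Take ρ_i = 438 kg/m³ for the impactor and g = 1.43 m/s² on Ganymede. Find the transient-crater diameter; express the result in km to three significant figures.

D ≈ 14.3 km

In SI units: v = 24200 m/s.
ρ_i^0.32 = 438^0.32 = 7.003
d^0.76 = 877^0.76 = 172.5
v^0.45 = 24200^0.45 = 93.91
g^-0.21 = 1.43^-0.21 = 0.9276
D = 0.136 × 7.003 × 172.5 × 93.91 × 0.9276 = 14311 m
   = 14.31 km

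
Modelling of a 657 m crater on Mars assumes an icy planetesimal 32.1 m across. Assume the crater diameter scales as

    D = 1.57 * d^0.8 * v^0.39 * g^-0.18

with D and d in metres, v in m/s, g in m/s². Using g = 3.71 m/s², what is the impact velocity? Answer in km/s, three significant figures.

Rearranging for v: v = [D / (1.57 · 32.1^0.8 · 3.71^-0.18)]^(1/0.39).
32.1^0.8 = 16.04
3.71^-0.18 = 0.7898
Denominator = 1.57 × 16.04 × 0.7898 = 19.89
D / 19.89 = 657 / 19.89 = 33.03
v = 33.03^(1/0.39) = 33.03^2.5641 = 7846 m/s

v ≈ 7.85 km/s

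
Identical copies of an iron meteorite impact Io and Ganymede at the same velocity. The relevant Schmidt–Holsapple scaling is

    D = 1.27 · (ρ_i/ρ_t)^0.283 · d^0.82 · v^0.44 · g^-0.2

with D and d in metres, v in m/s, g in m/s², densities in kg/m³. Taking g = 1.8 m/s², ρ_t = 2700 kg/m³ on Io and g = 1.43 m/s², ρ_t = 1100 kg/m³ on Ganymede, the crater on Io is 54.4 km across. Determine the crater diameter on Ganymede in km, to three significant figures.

D ≈ 73.4 km

The impactor-only factors (d, v, ρ_i) cancel in the ratio, leaving D_Ganymede/D_Io = (g_Ganymede/g_Io)^-0.2 · (ρ_t,Io/ρ_t,Ganymede)^0.283.
(1.43/1.8)^-0.2 = 0.7944^-0.2 = 1.047
(2700/1100)^0.283 = 2.455^0.283 = 1.289
Ratio = 1.047 × 1.289 = 1.350
D_Ganymede = 1.350 × 54.4 km = 73.4 km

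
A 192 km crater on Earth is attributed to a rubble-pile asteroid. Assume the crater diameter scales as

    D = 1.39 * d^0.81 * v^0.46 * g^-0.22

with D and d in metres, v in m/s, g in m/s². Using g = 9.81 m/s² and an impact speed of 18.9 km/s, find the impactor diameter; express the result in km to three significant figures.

d ≈ 15.4 km

Rearranging for d: d = [D / (1.39 · 18900^0.46 · 9.81^-0.22)]^(1/0.81).
D = 192000 m.
18900^0.46 = 92.72
9.81^-0.22 = 0.6051
Denominator = 1.39 × 92.72 × 0.6051 = 77.99
D / 77.99 = 192000 / 77.99 = 2462
d = 2462^(1/0.81) = 2462^1.2346 = 15377 m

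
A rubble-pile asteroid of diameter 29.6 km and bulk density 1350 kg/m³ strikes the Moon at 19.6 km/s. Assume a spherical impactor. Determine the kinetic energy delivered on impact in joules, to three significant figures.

E ≈ 3.52 × 10^24 J

d = 29600 m; v = 19600 m/s.
Mass m = (π/6) ρ d³ = (π/6) × 1350 × (29600)³ = 1.833 × 10^16 kg
E = ½ m v² = 0.5 × 1.833 × 10^16 × (19600)² = 3.521 × 10^24 J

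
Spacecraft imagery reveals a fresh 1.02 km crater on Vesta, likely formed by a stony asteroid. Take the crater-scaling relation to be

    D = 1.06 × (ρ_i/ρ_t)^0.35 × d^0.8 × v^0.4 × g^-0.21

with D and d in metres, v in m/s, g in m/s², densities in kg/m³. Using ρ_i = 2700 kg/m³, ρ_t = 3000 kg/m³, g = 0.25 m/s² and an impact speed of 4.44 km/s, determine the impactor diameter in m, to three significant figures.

d ≈ 58.5 m

Rearranging for d: d = [D / (1.06 · (2700/3000)^0.35 · 4440^0.4 · 0.25^-0.21)]^(1/0.8).
D = 1020 m.
(2700/3000)^0.35 = 0.9638
4440^0.4 = 28.77
0.25^-0.21 = 1.338
Denominator = 1.06 × 0.9638 × 28.77 × 1.338 = 39.33
D / 39.33 = 1020 / 39.33 = 25.93
d = 25.93^(1/0.8) = 25.93^1.25 = 58.51 m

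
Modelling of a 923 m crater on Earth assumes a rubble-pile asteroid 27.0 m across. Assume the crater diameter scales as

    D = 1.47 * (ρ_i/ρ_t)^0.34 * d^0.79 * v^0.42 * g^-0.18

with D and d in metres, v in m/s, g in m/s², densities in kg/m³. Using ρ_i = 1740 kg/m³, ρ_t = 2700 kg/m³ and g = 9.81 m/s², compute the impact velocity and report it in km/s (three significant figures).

Rearranging for v: v = [D / (1.47 · (1740/2700)^0.34 · 27^0.79 · 9.81^-0.18)]^(1/0.42).
(1740/2700)^0.34 = 0.8612
27^0.79 = 13.51
9.81^-0.18 = 0.6630
Denominator = 1.47 × 0.8612 × 13.51 × 0.6630 = 11.34
D / 11.34 = 923 / 11.34 = 81.39
v = 81.39^(1/0.42) = 81.39^2.381 = 35405 m/s

v ≈ 35.4 km/s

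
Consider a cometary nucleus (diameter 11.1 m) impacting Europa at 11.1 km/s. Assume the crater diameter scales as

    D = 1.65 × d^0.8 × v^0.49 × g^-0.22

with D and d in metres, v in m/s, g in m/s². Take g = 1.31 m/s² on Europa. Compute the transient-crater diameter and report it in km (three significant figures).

D ≈ 1.02 km

In SI units: v = 11100 m/s.
d^0.8 = 11.1^0.8 = 6.859
v^0.49 = 11100^0.49 = 95.99
g^-0.22 = 1.31^-0.22 = 0.9423
D = 1.65 × 6.859 × 95.99 × 0.9423 = 1024 m
   = 1.024 km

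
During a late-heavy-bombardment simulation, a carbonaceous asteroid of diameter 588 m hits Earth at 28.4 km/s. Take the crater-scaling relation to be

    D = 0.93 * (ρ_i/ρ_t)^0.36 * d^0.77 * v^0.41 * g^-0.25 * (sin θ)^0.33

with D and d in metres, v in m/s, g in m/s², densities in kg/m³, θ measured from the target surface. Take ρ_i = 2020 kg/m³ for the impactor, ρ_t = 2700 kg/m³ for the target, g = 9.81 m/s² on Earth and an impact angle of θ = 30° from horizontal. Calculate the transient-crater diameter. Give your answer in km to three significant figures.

In SI units: v = 28400 m/s.
(ρ_i/ρ_t)^0.36 = (2020/2700)^0.36 = 0.9008
d^0.77 = 588^0.77 = 135.7
v^0.41 = 28400^0.41 = 66.97
g^-0.25 = 9.81^-0.25 = 0.5650
(sin 30°)^0.33 = 0.5000^0.33 = 0.7955
D = 0.93 × 0.9008 × 135.7 × 66.97 × 0.5650 × 0.7955 = 3422 m
   = 3.422 km

D ≈ 3.42 km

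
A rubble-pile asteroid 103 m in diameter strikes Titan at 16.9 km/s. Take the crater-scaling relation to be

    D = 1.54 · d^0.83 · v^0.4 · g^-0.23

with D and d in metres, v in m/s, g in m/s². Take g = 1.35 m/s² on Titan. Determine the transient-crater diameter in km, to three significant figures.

D ≈ 3.31 km

In SI units: v = 16900 m/s.
d^0.83 = 103^0.83 = 46.84
v^0.4 = 16900^0.4 = 49.11
g^-0.23 = 1.35^-0.23 = 0.9333
D = 1.54 × 46.84 × 49.11 × 0.9333 = 3306 m
   = 3.306 km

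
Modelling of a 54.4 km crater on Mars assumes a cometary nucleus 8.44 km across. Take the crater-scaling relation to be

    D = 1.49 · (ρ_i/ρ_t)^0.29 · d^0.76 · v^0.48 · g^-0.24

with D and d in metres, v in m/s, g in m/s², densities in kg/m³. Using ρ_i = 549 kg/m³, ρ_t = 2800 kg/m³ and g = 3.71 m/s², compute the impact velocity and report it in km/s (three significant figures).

v ≈ 10.0 km/s

Rearranging for v: v = [D / (1.49 · (549/2800)^0.29 · 8440^0.76 · 3.71^-0.24)]^(1/0.48).
D = 54400 m.
(549/2800)^0.29 = 0.6234
8440^0.76 = 963.9
3.71^-0.24 = 0.7300
Denominator = 1.49 × 0.6234 × 963.9 × 0.7300 = 653.6
D / 653.6 = 54400 / 653.6 = 83.23
v = 83.23^(1/0.48) = 83.23^2.0833 = 10012 m/s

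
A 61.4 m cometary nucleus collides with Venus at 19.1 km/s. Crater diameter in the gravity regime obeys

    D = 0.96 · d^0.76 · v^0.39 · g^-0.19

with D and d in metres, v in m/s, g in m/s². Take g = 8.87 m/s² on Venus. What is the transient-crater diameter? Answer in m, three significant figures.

In SI units: v = 19100 m/s.
d^0.76 = 61.4^0.76 = 22.86
v^0.39 = 19100^0.39 = 46.73
g^-0.19 = 8.87^-0.19 = 0.6605
D = 0.96 × 22.86 × 46.73 × 0.6605 = 677.4 m

D ≈ 677 m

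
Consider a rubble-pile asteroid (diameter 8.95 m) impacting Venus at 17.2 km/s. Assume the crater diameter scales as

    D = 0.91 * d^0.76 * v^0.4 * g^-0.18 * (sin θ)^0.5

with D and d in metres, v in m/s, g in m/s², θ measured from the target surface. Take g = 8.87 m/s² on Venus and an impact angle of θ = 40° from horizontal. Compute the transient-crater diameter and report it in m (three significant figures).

In SI units: v = 17200 m/s.
d^0.76 = 8.95^0.76 = 5.289
v^0.4 = 17200^0.4 = 49.46
g^-0.18 = 8.87^-0.18 = 0.6751
(sin 40°)^0.5 = 0.6428^0.5 = 0.8017
D = 0.91 × 5.289 × 49.46 × 0.6751 × 0.8017 = 128.8 m

D ≈ 129 m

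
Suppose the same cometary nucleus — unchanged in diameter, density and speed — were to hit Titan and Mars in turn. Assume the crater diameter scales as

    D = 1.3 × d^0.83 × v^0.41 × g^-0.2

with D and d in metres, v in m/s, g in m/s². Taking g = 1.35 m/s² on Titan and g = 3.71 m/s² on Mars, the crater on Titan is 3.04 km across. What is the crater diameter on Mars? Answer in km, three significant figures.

D ≈ 2.48 km

All impactor-dependent factors cancel in the ratio, leaving D_Mars/D_Titan = (g_Mars/g_Titan)^-0.2.
(3.71/1.35)^-0.2 = 2.748^-0.2 = 0.8170
D_Mars = 0.8170 × 3.04 km = 2.48 km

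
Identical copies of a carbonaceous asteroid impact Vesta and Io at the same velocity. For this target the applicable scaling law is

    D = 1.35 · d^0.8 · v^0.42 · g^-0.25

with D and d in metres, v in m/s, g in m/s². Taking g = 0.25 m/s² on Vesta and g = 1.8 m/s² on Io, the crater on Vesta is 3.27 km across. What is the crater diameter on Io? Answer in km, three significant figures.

All impactor-dependent factors cancel in the ratio, leaving D_Io/D_Vesta = (g_Io/g_Vesta)^-0.25.
(1.8/0.25)^-0.25 = 7.200^-0.25 = 0.6105
D_Io = 0.6105 × 3.27 km = 2.00 km

D ≈ 2.00 km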